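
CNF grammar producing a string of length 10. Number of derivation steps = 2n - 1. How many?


Chomsky Normal Form derivation:
String length n = 10
Each step either:
  - Splits a nonterminal into two (n-1 such steps)
  - Converts a nonterminal to terminal (n such steps)
Total = (n-1) + n = 2n - 1
= 2(10) - 1
= 20 - 1
= 19

19


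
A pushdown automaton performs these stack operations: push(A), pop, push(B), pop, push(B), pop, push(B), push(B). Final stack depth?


Tracing stack operations:
  push(A) -> stack = [A], depth=1
  pop -> removed A, stack = [], depth=0
  push(B) -> stack = [B], depth=1
  pop -> removed B, stack = [], depth=0
  push(B) -> stack = [B], depth=1
  pop -> removed B, stack = [], depth=0
  push(B) -> stack = [B], depth=1
  push(B) -> stack = [B,B], depth=2
Final depth = 2

2


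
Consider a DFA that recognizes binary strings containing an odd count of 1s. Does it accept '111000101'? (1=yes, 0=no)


DFA has 2 states: q_even (start, accept=no) and q_odd
Processing string '111000101' character by character:
  Position 0: read '1', 1-count=1 -> q_odd
  Position 1: read '1', 1-count=2 -> q_even
  Position 2: read '1', 1-count=3 -> q_odd
  Position 3: read '0', 1-count=3 -> q_odd (no change)
  Position 4: read '0', 1-count=3 -> q_odd (no change)
  Position 5: read '0', 1-count=3 -> q_odd (no change)
  Position 6: read '1', 1-count=4 -> q_even
  Position 7: read '0', 1-count=4 -> q_even (no change)
  Position 8: read '1', 1-count=5 -> q_odd
Final state: q_odd, total 1s = 5 (odd); the DFA requires an odd count -> accept

1


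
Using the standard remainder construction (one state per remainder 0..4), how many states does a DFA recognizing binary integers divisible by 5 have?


Divisibility by 5 is tracked via the remainder mod 5: 0, 1, ..., 4
The construction assigns one state to each remainder
Number of remainders = 5

5


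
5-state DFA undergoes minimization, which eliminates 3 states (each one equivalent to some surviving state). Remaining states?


Original DFA: 5 states
Redundant states removed: 3
Minimized states = original - removed
= 5 - 3
= 2

2


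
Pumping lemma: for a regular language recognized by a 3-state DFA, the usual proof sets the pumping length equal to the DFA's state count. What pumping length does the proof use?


Pumping lemma for regular languages (standard proof):
Take p = |Q|, the number of DFA states.
Any string of length >= |Q| passes through |Q|+1 states while reading its first |Q| symbols,
so by pigeonhole some state repeats, giving the loop that can be pumped.
Here |Q| = 3
Therefore the proof uses p = 3

3


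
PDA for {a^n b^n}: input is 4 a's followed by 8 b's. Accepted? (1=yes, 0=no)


Language requires equal numbers of a's and b's
PDA pushes for each 'a', pops for each 'b'
Number of a's = 4
Number of b's = 8
4 != 8 -> Reject

0


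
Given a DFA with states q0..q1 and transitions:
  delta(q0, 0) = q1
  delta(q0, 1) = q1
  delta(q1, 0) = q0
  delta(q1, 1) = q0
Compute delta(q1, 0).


Looking up transition function:
delta(q1, 0) in the table
Row: q1, Column: 0
Result: q0

q0


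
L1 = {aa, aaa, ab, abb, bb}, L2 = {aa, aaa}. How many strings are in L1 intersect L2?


L1 = {aa, aaa, ab, abb, bb}
L2 = {aa, aaa}
Checking each string in L1 against L2:
  'aa': in L2? Yes
  'aaa': in L2? Yes
  'ab': in L2? No
  'abb': in L2? No
  'bb': in L2? No
Intersection = {aa, aaa}
|L1 ∩ L2| = 2

2


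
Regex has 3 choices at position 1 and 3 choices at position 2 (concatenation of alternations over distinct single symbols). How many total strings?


First group: 3 alternatives
Second group: 3 alternatives
Concatenation: each choice from group 1 pairs with each from group 2
Total = 3 x 3 = 9

9


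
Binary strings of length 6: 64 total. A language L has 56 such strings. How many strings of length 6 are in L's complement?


Alphabet: {0,1}
String length: 6
Total strings of length 6 = 2^6 = 64
Strings in L = 56
Complement = total - |L|
= 64 - 56
= 8

8


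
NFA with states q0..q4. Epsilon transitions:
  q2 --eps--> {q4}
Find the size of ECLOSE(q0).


Starting from q0
Initialize closure = {q0}
q0 has no outgoing epsilon transitions -> nothing to add
Final closure: {q0}
Size = 1

1


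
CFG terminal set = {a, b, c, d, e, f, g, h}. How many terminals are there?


Terminal symbols: a, b, c, d, e, f, g, h
Counting each: a (#1), b (#2), c (#3), d (#4), e (#5), f (#6), g (#7), h (#8)
Total = 8

8


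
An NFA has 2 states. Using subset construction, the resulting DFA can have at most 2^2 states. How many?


NFA has 2 states
Subset construction: each DFA state = subset of NFA states
Maximum subsets = 2^2
2^2 = 4

4


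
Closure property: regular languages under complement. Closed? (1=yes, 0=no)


Regular languages are closed under:
- Union (DFA product construction)
- Intersection (DFA product construction)
- Complement (swap accept/reject states)
- Concatenation (NFA construction)
- Kleene star (NFA construction)
complement is in this list
Therefore: closed

1


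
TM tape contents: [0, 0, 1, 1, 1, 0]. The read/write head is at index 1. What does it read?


Tape: [0, 0, 1, 1, 1, 0]
Positions: 0 1 2 3 4 5
Values:    0 0 1 1 1 0
Head at position 1
tape[1] = 0

0


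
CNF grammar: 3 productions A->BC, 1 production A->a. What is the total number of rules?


CNF allows two rule forms:
  A -> BC (binary): 3 rules
  A -> a (terminal): 1 rule
Total = 3 + 1 = 4

4


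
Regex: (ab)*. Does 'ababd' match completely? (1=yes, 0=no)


Pattern: (ab)*
String: 'ababd'
Pattern requires: zero or more repetitions of 'ab'
Length 5 is odd -> cannot be (ab)* -> no match
Result: 0

0


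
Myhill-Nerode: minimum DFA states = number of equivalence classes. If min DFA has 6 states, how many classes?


Myhill-Nerode theorem:
Number of equivalence classes = number of states in minimal DFA
Minimal DFA states = 6
Therefore equivalence classes = 6

6


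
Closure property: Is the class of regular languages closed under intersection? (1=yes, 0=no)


Regular languages are closed under all standard operations:
- Union: Yes (product construction)
- Intersection: Yes (product construction)
- Complement: Yes (swap accept/reject)
- Concatenation: Yes (NFA construction)
Operation: intersection -> Closed

1


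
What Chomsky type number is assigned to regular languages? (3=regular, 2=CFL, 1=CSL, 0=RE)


Chomsky hierarchy levels:
  Type 3: Regular (DFA/NFA/regex)
  Type 2: Context-free (PDA)
  Type 1: Context-sensitive
  Type 0: Recursively enumerable (TM)
'regular' corresponds to Type 3

3


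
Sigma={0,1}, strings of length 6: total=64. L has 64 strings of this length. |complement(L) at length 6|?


Alphabet: {0,1}
String length: 6
Total strings of length 6 = 2^6 = 64
Strings in L = 64
Complement = total - |L|
= 64 - 64
= 0

0


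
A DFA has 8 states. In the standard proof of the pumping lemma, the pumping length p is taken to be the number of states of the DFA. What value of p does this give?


Pumping lemma for regular languages (standard proof):
Take p = |Q|, the number of DFA states.
Any string of length >= |Q| passes through |Q|+1 states while reading its first |Q| symbols,
so by pigeonhole some state repeats, giving the loop that can be pumped.
Here |Q| = 8
Therefore the proof uses p = 8

8


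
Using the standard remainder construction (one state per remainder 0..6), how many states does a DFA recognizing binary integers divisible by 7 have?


Divisibility by 7 is tracked via the remainder mod 7: 0, 1, ..., 6
The construction assigns one state to each remainder
Number of remainders = 7

7


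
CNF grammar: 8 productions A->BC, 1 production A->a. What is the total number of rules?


CNF allows two rule forms:
  A -> BC (binary): 8 rules
  A -> a (terminal): 1 rule
Total = 8 + 1 = 9

9


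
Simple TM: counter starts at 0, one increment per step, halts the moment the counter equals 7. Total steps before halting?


Counter starts at 0. Counting sequence:
  Step 1: counter = 1
  Step 2: counter = 2
  Step 3: counter = 3
  Step 4: counter = 4
  Step 5: counter = 5
  Step 6: counter = 6
  Step 7: counter = 7
Counter reached 7 -> halt
Total steps = 7

7


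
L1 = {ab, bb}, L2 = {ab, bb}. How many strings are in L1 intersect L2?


L1 = {ab, bb}
L2 = {ab, bb}
Checking each string in L1 against L2:
  'ab': in L2? Yes
  'bb': in L2? Yes
Intersection = {ab, bb}
|L1 ∩ L2| = 2

2


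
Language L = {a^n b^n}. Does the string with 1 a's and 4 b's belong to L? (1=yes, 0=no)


Language requires equal numbers of a's and b's
PDA pushes for each 'a', pops for each 'b'
Number of a's = 1
Number of b's = 4
1 != 4 -> Reject

0


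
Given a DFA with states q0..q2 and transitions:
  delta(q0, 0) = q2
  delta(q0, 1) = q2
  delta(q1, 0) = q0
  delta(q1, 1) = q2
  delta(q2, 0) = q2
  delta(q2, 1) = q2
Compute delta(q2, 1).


Looking up transition function:
delta(q2, 1) in the table
Row: q2, Column: 1
Result: q2

q2


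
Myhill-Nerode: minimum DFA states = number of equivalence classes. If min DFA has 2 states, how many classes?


Myhill-Nerode theorem:
Number of equivalence classes = number of states in minimal DFA
Minimal DFA states = 2
Therefore equivalence classes = 2

2


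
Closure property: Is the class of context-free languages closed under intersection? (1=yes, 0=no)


CFL closure properties:
  Closed under: union, concatenation, Kleene star
  NOT closed under: intersection, complement
Operation 'intersection' is in not-closed list -> No (not closed)

0


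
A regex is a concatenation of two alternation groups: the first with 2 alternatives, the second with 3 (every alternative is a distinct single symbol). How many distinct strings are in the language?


First group: 2 alternatives
Second group: 3 alternatives
Concatenation: each choice from group 1 pairs with each from group 2
Total = 2 x 3 = 6

6


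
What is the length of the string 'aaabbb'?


String: 'aaabbb'
Counting characters:
  'a' appears 3 time(s)
  'b' appears 3 time(s)
Total length = 3 + 3 = 6

6


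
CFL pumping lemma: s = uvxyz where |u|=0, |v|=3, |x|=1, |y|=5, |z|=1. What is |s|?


|s| = |u| + |v| + |x| + |y| + |z|
= 0 + 3 + 1 + 5 + 1
= 3 + 1 + 6
= 4 + 6
= 10

10


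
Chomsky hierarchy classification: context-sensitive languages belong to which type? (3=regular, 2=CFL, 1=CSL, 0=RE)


Chomsky hierarchy levels:
  Type 3: Regular (DFA/NFA/regex)
  Type 2: Context-free (PDA)
  Type 1: Context-sensitive
  Type 0: Recursively enumerable (TM)
'context-sensitive' corresponds to Type 1

1


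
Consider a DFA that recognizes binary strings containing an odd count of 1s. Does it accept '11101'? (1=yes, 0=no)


DFA has 2 states: q_even (start, accept=no) and q_odd
Processing string '11101' character by character:
  Position 0: read '1', 1-count=1 -> q_odd
  Position 1: read '1', 1-count=2 -> q_even
  Position 2: read '1', 1-count=3 -> q_odd
  Position 3: read '0', 1-count=3 -> q_odd (no change)
  Position 4: read '1', 1-count=4 -> q_even
Final state: q_even, total 1s = 4 (even); the DFA requires an odd count -> reject

0


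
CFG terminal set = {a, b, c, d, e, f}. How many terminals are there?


Terminal symbols: a, b, c, d, e, f
Counting each: a (#1), b (#2), c (#3), d (#4), e (#5), f (#6)
Total = 6

6


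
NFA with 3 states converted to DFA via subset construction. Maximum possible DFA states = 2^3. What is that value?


NFA has 3 states
Subset construction: each DFA state = subset of NFA states
Maximum subsets = 2^3
2^3 = 8

8


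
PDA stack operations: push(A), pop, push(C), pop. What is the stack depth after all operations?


Tracing stack operations:
  push(A) -> stack = [A], depth=1
  pop -> removed A, stack = [], depth=0
  push(C) -> stack = [C], depth=1
  pop -> removed C, stack = [], depth=0
Final depth = 0

0


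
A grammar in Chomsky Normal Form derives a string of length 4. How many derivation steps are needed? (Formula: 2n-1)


Chomsky Normal Form derivation:
String length n = 4
Each step either:
  - Splits a nonterminal into two (n-1 such steps)
  - Converts a nonterminal to terminal (n such steps)
Total = (n-1) + n = 2n - 1
= 2(4) - 1
= 8 - 1
= 7

7


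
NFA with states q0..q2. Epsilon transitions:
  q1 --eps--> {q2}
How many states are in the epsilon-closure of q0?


Starting from q0
Initialize closure = {q0}
q0 has no outgoing epsilon transitions -> nothing to add
Final closure: {q0}
Size = 1

1


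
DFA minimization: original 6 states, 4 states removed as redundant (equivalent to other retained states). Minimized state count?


Original DFA: 6 states
Redundant states removed: 4
Minimized states = original - removed
= 6 - 4
= 2

2


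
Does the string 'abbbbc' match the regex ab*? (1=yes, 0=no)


Pattern: ab*
String: 'abbbbc'
Pattern requires: exactly one 'a' followed by zero or more 'b's
First char is 'a' -> OK
Rest 'bbbbc': all b's? No
Result: 0

0


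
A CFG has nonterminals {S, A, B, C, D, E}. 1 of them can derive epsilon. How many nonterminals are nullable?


Nonterminals: {S, A, B, C, D, E}
A nonterminal is nullable if it can derive epsilon
Counting nullable nonterminals: 1
Total nullable = 1

1


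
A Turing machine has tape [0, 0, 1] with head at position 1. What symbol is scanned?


Tape: [0, 0, 1]
Positions: 0 1 2
Values:    0 0 1
Head at position 1
tape[1] = 0

0


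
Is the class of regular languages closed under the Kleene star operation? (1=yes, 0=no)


Regular languages are closed under:
- Union (DFA product construction)
- Intersection (DFA product construction)
- Complement (swap accept/reject states)
- Concatenation (NFA construction)
- Kleene star (NFA construction)
Kleene star is in this list
Therefore: closed

1


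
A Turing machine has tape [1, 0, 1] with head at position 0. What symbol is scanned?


Tape: [1, 0, 1]
Positions: 0 1 2
Values:    1 0 1
Head at position 0
tape[0] = 1

1


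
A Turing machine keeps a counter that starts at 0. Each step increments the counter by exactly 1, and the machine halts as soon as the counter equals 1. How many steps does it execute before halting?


Counter starts at 0. Counting sequence:
  Step 1: counter = 1
Counter reached 1 -> halt
Total steps = 1

1


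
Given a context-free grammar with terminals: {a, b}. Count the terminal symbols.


Terminal symbols: a, b
Counting each: a (#1), b (#2)
Total = 2

2


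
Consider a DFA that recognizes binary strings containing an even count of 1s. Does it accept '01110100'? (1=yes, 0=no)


DFA has 2 states: q_even (start, accept=yes) and q_odd
Processing string '01110100' character by character:
  Position 0: read '0', 1-count=0 -> q_even (no change)
  Position 1: read '1', 1-count=1 -> q_odd
  Position 2: read '1', 1-count=2 -> q_even
  Position 3: read '1', 1-count=3 -> q_odd
  Position 4: read '0', 1-count=3 -> q_odd (no change)
  Position 5: read '1', 1-count=4 -> q_even
  Position 6: read '0', 1-count=4 -> q_even (no change)
  Position 7: read '0', 1-count=4 -> q_even (no change)
Final state: q_even, total 1s = 4 (even); the DFA requires an even count -> accept

1


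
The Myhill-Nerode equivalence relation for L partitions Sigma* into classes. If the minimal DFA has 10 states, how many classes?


Myhill-Nerode theorem:
Number of equivalence classes = number of states in minimal DFA
Minimal DFA states = 10
Therefore equivalence classes = 10

10


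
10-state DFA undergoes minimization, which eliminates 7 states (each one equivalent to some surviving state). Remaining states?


Original DFA: 10 states
Redundant states removed: 7
Minimized states = original - removed
= 10 - 7
= 3

3


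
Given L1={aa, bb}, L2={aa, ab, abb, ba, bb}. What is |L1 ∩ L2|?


L1 = {aa, bb}
L2 = {aa, ab, abb, ba, bb}
Checking each string in L1 against L2:
  'aa': in L2? Yes
  'bb': in L2? Yes
Intersection = {aa, bb}
|L1 ∩ L2| = 2

2


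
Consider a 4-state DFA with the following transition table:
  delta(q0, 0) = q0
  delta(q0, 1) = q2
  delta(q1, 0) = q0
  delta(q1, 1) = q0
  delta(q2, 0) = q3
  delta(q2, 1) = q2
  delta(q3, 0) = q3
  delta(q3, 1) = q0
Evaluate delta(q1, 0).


Looking up transition function:
delta(q1, 0) in the table
Row: q1, Column: 0
Result: q0

q0


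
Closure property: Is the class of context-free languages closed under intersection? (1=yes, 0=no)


CFL closure properties:
  Closed under: union, concatenation, Kleene star
  NOT closed under: intersection, complement
Operation 'intersection' is in not-closed list -> No (not closed)

0


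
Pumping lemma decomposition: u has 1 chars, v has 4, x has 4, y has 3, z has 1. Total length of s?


|s| = |u| + |v| + |x| + |y| + |z|
= 1 + 4 + 4 + 3 + 1
= 5 + 4 + 4
= 9 + 4
= 13

13


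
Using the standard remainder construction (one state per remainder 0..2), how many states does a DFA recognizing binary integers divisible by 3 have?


Divisibility by 3 is tracked via the remainder mod 3: 0, 1, ..., 2
The construction assigns one state to each remainder
Number of remainders = 3

3


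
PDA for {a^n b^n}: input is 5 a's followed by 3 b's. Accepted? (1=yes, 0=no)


Language requires equal numbers of a's and b's
PDA pushes for each 'a', pops for each 'b'
Number of a's = 5
Number of b's = 3
5 != 3 -> Reject

0


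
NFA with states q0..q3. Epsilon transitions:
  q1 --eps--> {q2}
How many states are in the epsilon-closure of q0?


Starting from q0
Initialize closure = {q0}
q0 has no outgoing epsilon transitions -> nothing to add
Final closure: {q0}
Size = 1

1


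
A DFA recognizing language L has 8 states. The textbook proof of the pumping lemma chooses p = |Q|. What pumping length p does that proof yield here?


Pumping lemma for regular languages (standard proof):
Take p = |Q|, the number of DFA states.
Any string of length >= |Q| passes through |Q|+1 states while reading its first |Q| symbols,
so by pigeonhole some state repeats, giving the loop that can be pumped.
Here |Q| = 8
Therefore the proof uses p = 8

8


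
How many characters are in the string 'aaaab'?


String: 'aaaab'
Counting characters:
  'a' appears 4 time(s)
  'b' appears 1 time(s)
Total length = 4 + 1 = 5

5


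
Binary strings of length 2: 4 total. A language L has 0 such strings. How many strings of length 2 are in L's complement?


Alphabet: {0,1}
String length: 2
Total strings of length 2 = 2^2 = 4
Strings in L = 0
Complement = total - |L|
= 4 - 0
= 4

4


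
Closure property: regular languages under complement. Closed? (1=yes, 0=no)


Regular languages are closed under:
- Union (DFA product construction)
- Intersection (DFA product construction)
- Complement (swap accept/reject states)
- Concatenation (NFA construction)
- Kleene star (NFA construction)
complement is in this list
Therefore: closed

1


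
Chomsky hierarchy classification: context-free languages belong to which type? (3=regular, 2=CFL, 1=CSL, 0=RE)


Chomsky hierarchy levels:
  Type 3: Regular (DFA/NFA/regex)
  Type 2: Context-free (PDA)
  Type 1: Context-sensitive
  Type 0: Recursively enumerable (TM)
'context-free' corresponds to Type 2

2


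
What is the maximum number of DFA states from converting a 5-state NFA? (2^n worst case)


NFA has 5 states
Subset construction: each DFA state = subset of NFA states
Maximum subsets = 2^5
2^5 = 32

32


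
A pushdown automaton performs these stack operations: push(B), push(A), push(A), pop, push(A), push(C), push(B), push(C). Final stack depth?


Tracing stack operations:
  push(B) -> stack = [B], depth=1
  push(A) -> stack = [B,A], depth=2
  push(A) -> stack = [B,A,A], depth=3
  pop -> removed A, stack = [B,A], depth=2
  push(A) -> stack = [B,A,A], depth=3
  push(C) -> stack = [B,A,A,C], depth=4
  push(B) -> stack = [B,A,A,C,B], depth=5
  push(C) -> stack = [B,A,A,C,B,C], depth=6
Final depth = 6

6


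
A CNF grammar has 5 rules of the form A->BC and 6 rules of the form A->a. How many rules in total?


CNF allows two rule forms:
  A -> BC (binary): 5 rules
  A -> a (terminal): 6 rules
Total = 5 + 6 = 11

11


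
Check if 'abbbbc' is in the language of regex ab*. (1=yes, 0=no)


Pattern: ab*
String: 'abbbbc'
Pattern requires: exactly one 'a' followed by zero or more 'b's
First char is 'a' -> OK
Rest 'bbbbc': all b's? No
Result: 0

0


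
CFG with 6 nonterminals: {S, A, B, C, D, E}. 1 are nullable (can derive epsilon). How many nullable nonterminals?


Nonterminals: {S, A, B, C, D, E}
A nonterminal is nullable if it can derive epsilon
Counting nullable nonterminals: 1
Total nullable = 1

1


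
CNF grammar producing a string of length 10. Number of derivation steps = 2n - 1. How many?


Chomsky Normal Form derivation:
String length n = 10
Each step either:
  - Splits a nonterminal into two (n-1 such steps)
  - Converts a nonterminal to terminal (n such steps)
Total = (n-1) + n = 2n - 1
= 2(10) - 1
= 20 - 1
= 19

19


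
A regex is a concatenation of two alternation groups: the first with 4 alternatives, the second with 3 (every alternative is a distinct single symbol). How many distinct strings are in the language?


First group: 4 alternatives
Second group: 3 alternatives
Concatenation: each choice from group 1 pairs with each from group 2
Total = 4 x 3 = 12

12


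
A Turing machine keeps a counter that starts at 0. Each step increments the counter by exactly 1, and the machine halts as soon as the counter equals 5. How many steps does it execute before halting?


Counter starts at 0. Counting sequence:
  Step 1: counter = 1
  Step 2: counter = 2
  Step 3: counter = 3
  Step 4: counter = 4
  Step 5: counter = 5
Counter reached 5 -> halt
Total steps = 5

5


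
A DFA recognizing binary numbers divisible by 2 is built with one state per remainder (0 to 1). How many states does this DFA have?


Divisibility by 2 is tracked via the remainder mod 2: 0, 1, ..., 1
The construction assigns one state to each remainder
Number of remainders = 2

2


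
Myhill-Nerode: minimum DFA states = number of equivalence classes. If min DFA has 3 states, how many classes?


Myhill-Nerode theorem:
Number of equivalence classes = number of states in minimal DFA
Minimal DFA states = 3
Therefore equivalence classes = 3

3


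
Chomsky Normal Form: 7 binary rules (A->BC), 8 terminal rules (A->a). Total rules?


CNF allows two rule forms:
  A -> BC (binary): 7 rules
  A -> a (terminal): 8 rules
Total = 7 + 8 = 15

15


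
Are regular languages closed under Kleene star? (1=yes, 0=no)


Regular languages are closed under:
- Union (DFA product construction)
- Intersection (DFA product construction)
- Complement (swap accept/reject states)
- Concatenation (NFA construction)
- Kleene star (NFA construction)
Kleene star is in this list
Therefore: closed

1


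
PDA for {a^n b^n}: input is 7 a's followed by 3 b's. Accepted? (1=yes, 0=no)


Language requires equal numbers of a's and b's
PDA pushes for each 'a', pops for each 'b'
Number of a's = 7
Number of b's = 3
7 != 3 -> Reject

0


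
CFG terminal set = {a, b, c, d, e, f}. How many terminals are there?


Terminal symbols: a, b, c, d, e, f
Counting each: a (#1), b (#2), c (#3), d (#4), e (#5), f (#6)
Total = 6

6


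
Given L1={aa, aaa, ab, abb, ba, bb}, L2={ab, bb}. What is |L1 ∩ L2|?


L1 = {aa, aaa, ab, abb, ba, bb}
L2 = {ab, bb}
Checking each string in L1 against L2:
  'aa': in L2? No
  'aaa': in L2? No
  'ab': in L2? Yes
  'abb': in L2? No
  'ba': in L2? No
  'bb': in L2? Yes
Intersection = {ab, bb}
|L1 ∩ L2| = 2

2


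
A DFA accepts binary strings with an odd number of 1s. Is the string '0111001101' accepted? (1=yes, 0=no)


DFA has 2 states: q_even (start, accept=no) and q_odd
Processing string '0111001101' character by character:
  Position 0: read '0', 1-count=0 -> q_even (no change)
  Position 1: read '1', 1-count=1 -> q_odd
  Position 2: read '1', 1-count=2 -> q_even
  Position 3: read '1', 1-count=3 -> q_odd
  Position 4: read '0', 1-count=3 -> q_odd (no change)
  Position 5: read '0', 1-count=3 -> q_odd (no change)
  Position 6: read '1', 1-count=4 -> q_even
  Position 7: read '1', 1-count=5 -> q_odd
  Position 8: read '0', 1-count=5 -> q_odd (no change)
  Position 9: read '1', 1-count=6 -> q_even
Final state: q_even, total 1s = 6 (even); the DFA requires an odd count -> reject

0


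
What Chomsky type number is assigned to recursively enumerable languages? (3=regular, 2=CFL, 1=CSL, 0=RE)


Chomsky hierarchy levels:
  Type 3: Regular (DFA/NFA/regex)
  Type 2: Context-free (PDA)
  Type 1: Context-sensitive
  Type 0: Recursively enumerable (TM)
'recursively enumerable' corresponds to Type 0

0


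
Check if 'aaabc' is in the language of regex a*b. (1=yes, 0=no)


Pattern: a*b
String: 'aaabc'
Pattern requires: zero or more 'a's followed by exactly one 'b'
Found 3 leading 'a's
Remaining: 'bc'
Remaining is not 'b' -> no match
Result: 0

0


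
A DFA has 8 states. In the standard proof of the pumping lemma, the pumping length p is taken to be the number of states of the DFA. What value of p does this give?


Pumping lemma for regular languages (standard proof):
Take p = |Q|, the number of DFA states.
Any string of length >= |Q| passes through |Q|+1 states while reading its first |Q| symbols,
so by pigeonhole some state repeats, giving the loop that can be pumped.
Here |Q| = 8
Therefore the proof uses p = 8

8


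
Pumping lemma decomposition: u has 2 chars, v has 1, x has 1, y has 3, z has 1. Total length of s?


|s| = |u| + |v| + |x| + |y| + |z|
= 2 + 1 + 1 + 3 + 1
= 3 + 1 + 4
= 4 + 4
= 8

8


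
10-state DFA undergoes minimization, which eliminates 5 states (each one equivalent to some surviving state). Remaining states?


Original DFA: 10 states
Redundant states removed: 5
Minimized states = original - removed
= 10 - 5
= 5

5


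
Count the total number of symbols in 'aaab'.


String: 'aaab'
Counting characters:
  'a' appears 3 time(s)
  'b' appears 1 time(s)
Total length = 3 + 1 = 4

4


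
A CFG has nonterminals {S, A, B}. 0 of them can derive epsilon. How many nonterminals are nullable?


Nonterminals: {S, A, B}
A nonterminal is nullable if it can derive epsilon
Counting nullable nonterminals: 0
Total nullable = 0

0


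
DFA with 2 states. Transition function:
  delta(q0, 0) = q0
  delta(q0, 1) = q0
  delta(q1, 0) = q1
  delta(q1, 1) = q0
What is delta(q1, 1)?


Looking up transition function:
delta(q1, 1) in the table
Row: q1, Column: 1
Result: q0

q0


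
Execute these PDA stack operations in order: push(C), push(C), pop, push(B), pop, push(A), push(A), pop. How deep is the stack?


Tracing stack operations:
  push(C) -> stack = [C], depth=1
  push(C) -> stack = [C,C], depth=2
  pop -> removed C, stack = [C], depth=1
  push(B) -> stack = [C,B], depth=2
  pop -> removed B, stack = [C], depth=1
  push(A) -> stack = [C,A], depth=2
  push(A) -> stack = [C,A,A], depth=3
  pop -> removed A, stack = [C,A], depth=2
Final depth = 2

2


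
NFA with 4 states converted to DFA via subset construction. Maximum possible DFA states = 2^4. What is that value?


NFA has 4 states
Subset construction: each DFA state = subset of NFA states
Maximum subsets = 2^4
2^4 = 16

16


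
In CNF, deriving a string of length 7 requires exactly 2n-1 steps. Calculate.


Chomsky Normal Form derivation:
String length n = 7
Each step either:
  - Splits a nonterminal into two (n-1 such steps)
  - Converts a nonterminal to terminal (n such steps)
Total = (n-1) + n = 2n - 1
= 2(7) - 1
= 14 - 1
= 13

13


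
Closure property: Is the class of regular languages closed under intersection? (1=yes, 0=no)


Regular languages are closed under all standard operations:
- Union: Yes (product construction)
- Intersection: Yes (product construction)
- Complement: Yes (swap accept/reject)
- Concatenation: Yes (NFA construction)
Operation: intersection -> Closed

1


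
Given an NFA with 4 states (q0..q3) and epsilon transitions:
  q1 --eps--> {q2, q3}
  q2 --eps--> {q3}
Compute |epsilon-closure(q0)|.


Starting from q0
Initialize closure = {q0}
q0 has no outgoing epsilon transitions -> nothing to add
Final closure: {q0}
Size = 1

1


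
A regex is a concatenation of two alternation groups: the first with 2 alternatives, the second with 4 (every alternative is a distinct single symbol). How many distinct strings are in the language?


First group: 2 alternatives
Second group: 4 alternatives
Concatenation: each choice from group 1 pairs with each from group 2
Total = 2 x 4 = 8

8


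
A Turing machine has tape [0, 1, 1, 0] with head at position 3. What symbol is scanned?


Tape: [0, 1, 1, 0]
Positions: 0 1 2 3
Values:    0 1 1 0
Head at position 3
tape[3] = 0

0


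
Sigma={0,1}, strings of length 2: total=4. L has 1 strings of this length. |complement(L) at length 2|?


Alphabet: {0,1}
String length: 2
Total strings of length 2 = 2^2 = 4
Strings in L = 1
Complement = total - |L|
= 4 - 1
= 3

3


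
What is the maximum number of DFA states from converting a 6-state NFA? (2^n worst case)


NFA has 6 states
Subset construction: each DFA state = subset of NFA states
Maximum subsets = 2^6
2^6 = 64

64


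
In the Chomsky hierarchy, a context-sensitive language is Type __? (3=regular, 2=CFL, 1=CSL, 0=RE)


Chomsky hierarchy levels:
  Type 3: Regular (DFA/NFA/regex)
  Type 2: Context-free (PDA)
  Type 1: Context-sensitive
  Type 0: Recursively enumerable (TM)
'context-sensitive' corresponds to Type 1

1


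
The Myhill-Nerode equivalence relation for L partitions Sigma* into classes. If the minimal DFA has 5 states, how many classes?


Myhill-Nerode theorem:
Number of equivalence classes = number of states in minimal DFA
Minimal DFA states = 5
Therefore equivalence classes = 5

5


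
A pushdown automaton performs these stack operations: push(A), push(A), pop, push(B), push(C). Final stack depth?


Tracing stack operations:
  push(A) -> stack = [A], depth=1
  push(A) -> stack = [A,A], depth=2
  pop -> removed A, stack = [A], depth=1
  push(B) -> stack = [A,B], depth=2
  push(C) -> stack = [A,B,C], depth=3
Final depth = 3

3


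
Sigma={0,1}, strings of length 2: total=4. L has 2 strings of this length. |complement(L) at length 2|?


Alphabet: {0,1}
String length: 2
Total strings of length 2 = 2^2 = 4
Strings in L = 2
Complement = total - |L|
= 4 - 2
= 2

2


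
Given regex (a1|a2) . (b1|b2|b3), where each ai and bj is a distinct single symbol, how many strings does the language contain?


First group: 2 alternatives
Second group: 3 alternatives
Concatenation: each choice from group 1 pairs with each from group 2
Total = 2 x 3 = 6

6


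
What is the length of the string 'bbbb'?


String: 'bbbb'
Counting characters:
  'b' appears 4 time(s)
Total length = 0 + 4 = 4

4


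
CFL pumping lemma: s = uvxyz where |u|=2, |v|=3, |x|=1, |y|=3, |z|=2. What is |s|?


|s| = |u| + |v| + |x| + |y| + |z|
= 2 + 3 + 1 + 3 + 2
= 5 + 1 + 5
= 6 + 5
= 11

11


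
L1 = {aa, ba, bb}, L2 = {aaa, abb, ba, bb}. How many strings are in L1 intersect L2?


L1 = {aa, ba, bb}
L2 = {aaa, abb, ba, bb}
Checking each string in L1 against L2:
  'aa': in L2? No
  'ba': in L2? Yes
  'bb': in L2? Yes
Intersection = {ba, bb}
|L1 ∩ L2| = 2

2


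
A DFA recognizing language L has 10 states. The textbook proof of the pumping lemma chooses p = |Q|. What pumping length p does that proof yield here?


Pumping lemma for regular languages (standard proof):
Take p = |Q|, the number of DFA states.
Any string of length >= |Q| passes through |Q|+1 states while reading its first |Q| symbols,
so by pigeonhole some state repeats, giving the loop that can be pumped.
Here |Q| = 10
Therefore the proof uses p = 10

10


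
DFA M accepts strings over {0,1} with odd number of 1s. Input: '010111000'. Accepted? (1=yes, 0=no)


DFA has 2 states: q_even (start, accept=no) and q_odd
Processing string '010111000' character by character:
  Position 0: read '0', 1-count=0 -> q_even (no change)
  Position 1: read '1', 1-count=1 -> q_odd
  Position 2: read '0', 1-count=1 -> q_odd (no change)
  Position 3: read '1', 1-count=2 -> q_even
  Position 4: read '1', 1-count=3 -> q_odd
  Position 5: read '1', 1-count=4 -> q_even
  Position 6: read '0', 1-count=4 -> q_even (no change)
  Position 7: read '0', 1-count=4 -> q_even (no change)
  Position 8: read '0', 1-count=4 -> q_even (no change)
Final state: q_even, total 1s = 4 (even); the DFA requires an odd count -> reject

0


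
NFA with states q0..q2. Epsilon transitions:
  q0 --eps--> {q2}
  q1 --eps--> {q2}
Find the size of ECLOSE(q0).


Starting from q0
Initialize closure = {q0}
Follow epsilon from q0 -> add q2
Final closure: {q0, q2}
Size = 2

2


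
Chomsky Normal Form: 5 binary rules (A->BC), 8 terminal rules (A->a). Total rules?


CNF allows two rule forms:
  A -> BC (binary): 5 rules
  A -> a (terminal): 8 rules
Total = 5 + 8 = 13

13


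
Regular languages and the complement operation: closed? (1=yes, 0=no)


Regular languages are closed under all standard operations:
- Union: Yes (product construction)
- Intersection: Yes (product construction)
- Complement: Yes (swap accept/reject)
- Concatenation: Yes (NFA construction)
Operation: complement -> Closed

1


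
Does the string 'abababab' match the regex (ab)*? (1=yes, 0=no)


Pattern: (ab)*
String: 'abababab'
Pattern requires: zero or more repetitions of 'ab'
Pairs: ['ab', 'ab', 'ab', 'ab']
All pairs are 'ab'? Yes
Result: 1

1


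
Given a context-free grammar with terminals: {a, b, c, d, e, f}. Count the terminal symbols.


Terminal symbols: a, b, c, d, e, f
Counting each: a (#1), b (#2), c (#3), d (#4), e (#5), f (#6)
Total = 6

6


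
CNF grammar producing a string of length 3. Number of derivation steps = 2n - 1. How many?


Chomsky Normal Form derivation:
String length n = 3
Each step either:
  - Splits a nonterminal into two (n-1 such steps)
  - Converts a nonterminal to terminal (n such steps)
Total = (n-1) + n = 2n - 1
= 2(3) - 1
= 6 - 1
= 5

5


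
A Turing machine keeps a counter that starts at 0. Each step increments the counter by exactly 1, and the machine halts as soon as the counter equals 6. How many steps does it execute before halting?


Counter starts at 0. Counting sequence:
  Step 1: counter = 1
  Step 2: counter = 2
  Step 3: counter = 3
  Step 4: counter = 4
  Step 5: counter = 5
  Step 6: counter = 6
Counter reached 6 -> halt
Total steps = 6

6


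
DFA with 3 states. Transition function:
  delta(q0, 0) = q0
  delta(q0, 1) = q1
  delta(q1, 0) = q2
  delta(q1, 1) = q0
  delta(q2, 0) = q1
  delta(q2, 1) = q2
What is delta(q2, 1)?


Looking up transition function:
delta(q2, 1) in the table
Row: q2, Column: 1
Result: q2

q2


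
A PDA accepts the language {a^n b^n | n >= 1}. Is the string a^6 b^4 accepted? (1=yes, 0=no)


Language requires equal numbers of a's and b's
PDA pushes for each 'a', pops for each 'b'
Number of a's = 6
Number of b's = 4
6 != 4 -> Reject

0


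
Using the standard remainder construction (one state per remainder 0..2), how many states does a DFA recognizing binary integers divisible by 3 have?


Divisibility by 3 is tracked via the remainder mod 3: 0, 1, ..., 2
The construction assigns one state to each remainder
Number of remainders = 3

3


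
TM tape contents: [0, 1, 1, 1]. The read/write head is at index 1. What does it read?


Tape: [0, 1, 1, 1]
Positions: 0 1 2 3
Values:    0 1 1 1
Head at position 1
tape[1] = 1

1


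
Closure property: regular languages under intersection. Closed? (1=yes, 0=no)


Regular languages are closed under:
- Union (DFA product construction)
- Intersection (DFA product construction)
- Complement (swap accept/reject states)
- Concatenation (NFA construction)
- Kleene star (NFA construction)
intersection is in this list
Therefore: closed

1


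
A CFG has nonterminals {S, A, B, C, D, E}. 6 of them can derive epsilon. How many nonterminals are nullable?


Nonterminals: {S, A, B, C, D, E}
A nonterminal is nullable if it can derive epsilon
Counting nullable nonterminals: 6
Total nullable = 6

6


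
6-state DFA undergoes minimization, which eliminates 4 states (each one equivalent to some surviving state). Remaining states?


Original DFA: 6 states
Redundant states removed: 4
Minimized states = original - removed
= 6 - 4
= 2

2


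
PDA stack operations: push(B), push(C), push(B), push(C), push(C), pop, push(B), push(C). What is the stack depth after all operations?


Tracing stack operations:
  push(B) -> stack = [B], depth=1
  push(C) -> stack = [B,C], depth=2
  push(B) -> stack = [B,C,B], depth=3
  push(C) -> stack = [B,C,B,C], depth=4
  push(C) -> stack = [B,C,B,C,C], depth=5
  pop -> removed C, stack = [B,C,B,C], depth=4
  push(B) -> stack = [B,C,B,C,B], depth=5
  push(C) -> stack = [B,C,B,C,B,C], depth=6
Final depth = 6

6


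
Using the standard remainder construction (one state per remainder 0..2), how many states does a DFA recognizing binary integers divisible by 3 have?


Divisibility by 3 is tracked via the remainder mod 3: 0, 1, ..., 2
The construction assigns one state to each remainder
Number of remainders = 3

3


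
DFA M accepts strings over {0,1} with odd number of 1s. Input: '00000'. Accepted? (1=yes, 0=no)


DFA has 2 states: q_even (start, accept=no) and q_odd
Processing string '00000' character by character:
  Position 0: read '0', 1-count=0 -> q_even (no change)
  Position 1: read '0', 1-count=0 -> q_even (no change)
  Position 2: read '0', 1-count=0 -> q_even (no change)
  Position 3: read '0', 1-count=0 -> q_even (no change)
  Position 4: read '0', 1-count=0 -> q_even (no change)
Final state: q_even, total 1s = 0 (even); the DFA requires an odd count -> reject

0


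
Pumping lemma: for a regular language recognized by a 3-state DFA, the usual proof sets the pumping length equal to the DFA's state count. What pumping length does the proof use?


Pumping lemma for regular languages (standard proof):
Take p = |Q|, the number of DFA states.
Any string of length >= |Q| passes through |Q|+1 states while reading its first |Q| symbols,
so by pigeonhole some state repeats, giving the loop that can be pumped.
Here |Q| = 3
Therefore the proof uses p = 3

3


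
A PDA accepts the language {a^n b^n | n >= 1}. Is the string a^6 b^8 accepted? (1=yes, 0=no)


Language requires equal numbers of a's and b's
PDA pushes for each 'a', pops for each 'b'
Number of a's = 6
Number of b's = 8
6 != 8 -> Reject

0


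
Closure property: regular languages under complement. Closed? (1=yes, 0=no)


Regular languages are closed under:
- Union (DFA product construction)
- Intersection (DFA product construction)
- Complement (swap accept/reject states)
- Concatenation (NFA construction)
- Kleene star (NFA construction)
complement is in this list
Therefore: closed

1


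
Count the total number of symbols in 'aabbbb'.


String: 'aabbbb'
Counting characters:
  'a' appears 2 time(s)
  'b' appears 4 time(s)
Total length = 2 + 4 = 6

6


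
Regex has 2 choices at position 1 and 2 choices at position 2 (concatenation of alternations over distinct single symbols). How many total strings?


First group: 2 alternatives
Second group: 2 alternatives
Concatenation: each choice from group 1 pairs with each from group 2
Total = 2 x 2 = 4

4


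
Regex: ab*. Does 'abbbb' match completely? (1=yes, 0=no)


Pattern: ab*
String: 'abbbb'
Pattern requires: exactly one 'a' followed by zero or more 'b's
First char is 'a' -> OK
Rest 'bbbb': all b's? Yes
Result: 1

1


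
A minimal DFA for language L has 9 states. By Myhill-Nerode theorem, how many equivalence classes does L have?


Myhill-Nerode theorem:
Number of equivalence classes = number of states in minimal DFA
Minimal DFA states = 9
Therefore equivalence classes = 9

9


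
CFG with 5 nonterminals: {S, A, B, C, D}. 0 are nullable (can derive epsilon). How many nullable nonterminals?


Nonterminals: {S, A, B, C, D}
A nonterminal is nullable if it can derive epsilon
Counting nullable nonterminals: 0
Total nullable = 0

0
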